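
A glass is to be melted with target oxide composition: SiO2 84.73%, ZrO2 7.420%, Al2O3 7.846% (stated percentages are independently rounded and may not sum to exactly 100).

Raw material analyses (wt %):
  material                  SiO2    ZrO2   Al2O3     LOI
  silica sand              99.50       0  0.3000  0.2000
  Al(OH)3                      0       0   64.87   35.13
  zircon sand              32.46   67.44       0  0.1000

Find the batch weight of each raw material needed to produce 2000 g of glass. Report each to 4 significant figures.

Full precision is carried through every step — the intermediate values are shown, rounded to 4 significant digits, in the working — every reported figure sees exactly one rounding; all derived quantities are rebuilt using the weight values on 2000 g of glass at exact precision (three oxide percentages, LOI, totals, net glass mass, the yield), as quoted within either problem or answer.
Oxide-by-oxide targets in 2000 g glass:
  SiO2: 84.73% × 2000 = 1695 g
  ZrO2: 7.420% × 2000 = 148.4 g
  Al2O3: 7.846% × 2000 = 156.9 g
Verifying the oxide balance per the reported batch figures, per the basis as stated (delivered sums recover each target exact up to rounding of places):
  SiO2: 1631·0.9950 + 220.0·0.3246 = 1694 g (target 1695 g)
  ZrO2: 220.0·0.6744 = 148.4 g (target 148.4 g)
  Al2O3: 1631·0.003000 + 234.4·0.6487 = 156.9 g (target 156.9 g)
Mass balance on the glass: net batch after ignition = 2000 g (the Σ of target masses is 2000 g; stated basis 2000 g — gaps are rounding artifacts).
Summing the batch: Σ batch = 2085 g; Σ batch·LOI gives LOI loss = 85.83 g; yield: glass divided by total = 95.88%.

Batch per 2000 g glass:
  silica sand: 1631 g
  Al(OH)3: 234.4 g
  zircon sand: 220.0 g
Total batch = 2085 g; LOI loss = 85.83 g; yield = 95.88%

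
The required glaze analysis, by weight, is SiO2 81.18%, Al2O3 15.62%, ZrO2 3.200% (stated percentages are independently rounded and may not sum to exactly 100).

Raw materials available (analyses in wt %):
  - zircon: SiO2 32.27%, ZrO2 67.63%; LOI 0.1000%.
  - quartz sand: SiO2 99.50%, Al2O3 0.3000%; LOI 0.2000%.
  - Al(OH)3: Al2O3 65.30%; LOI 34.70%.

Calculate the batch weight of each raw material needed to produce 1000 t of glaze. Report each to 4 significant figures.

All internal work maintains full float precision in all steps; in-progress results are printed rounded off to 4 significant digits between the steps. A single rounding produces every reported result; all derived quantities (yield, ignition loss, glass mass, totals, the three compositions) are re-derived at exact precision starting from the weights on 1000 t of glass, as given in either problem or answer.
The oxide mass targets at 1000 t glaze:
  SiO2: 81.18% × 1000 = 811.8 t
  Al2O3: 15.62% × 1000 = 156.2 t
  ZrO2: 3.200% × 1000 = 32.00 t
Checking each oxide sum applying the batch weights above, against the basis in use (every target is met by its sum exact up to rounding of places):
  SiO2: 47.32·0.3227 + 800.5·0.9950 = 811.8 t (target 811.8 t)
  Al2O3: 800.5·0.003000 + 235.5·0.6530 = 156.2 t (target 156.2 t)
  ZrO2: 47.32·0.6763 = 32.00 t (target 32.00 t)
The glass-mass cross-check: total charge less LOI = 1000 t (targets for the oxides total 1000 t; the stated basis being 1000 t — rounding explains the deltas).
Batch grand total — Σ batch = 1083 t; ignition loss, Σ(batch × LOI) = 83.37 t; yield: glass divided by total = 92.30%.

Batch per 1000 t glaze:
  zircon: 47.32 t
  quartz sand: 800.5 t
  Al(OH)3: 235.5 t
Total batch = 1083 t; LOI loss = 83.37 t; yield = 92.30%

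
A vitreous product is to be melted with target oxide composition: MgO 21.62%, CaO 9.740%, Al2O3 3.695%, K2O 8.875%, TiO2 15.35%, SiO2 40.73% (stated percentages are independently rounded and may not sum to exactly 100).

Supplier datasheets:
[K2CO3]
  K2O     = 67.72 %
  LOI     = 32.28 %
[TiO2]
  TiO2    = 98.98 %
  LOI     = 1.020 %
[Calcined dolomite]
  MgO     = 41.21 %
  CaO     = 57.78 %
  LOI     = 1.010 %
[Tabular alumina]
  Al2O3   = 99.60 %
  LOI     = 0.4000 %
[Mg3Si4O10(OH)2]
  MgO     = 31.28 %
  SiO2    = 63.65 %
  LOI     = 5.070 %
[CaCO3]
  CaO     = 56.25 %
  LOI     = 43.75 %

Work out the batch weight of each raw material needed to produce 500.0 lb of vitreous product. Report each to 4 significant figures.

Full float precision is maintained end to end. Mid-chain values are printed (rounded to 4 significant figures) in the working. Every reported value is rounded only once; derived quantities, including the totals, LOI, glass mass, yield, the six compositions, are rebuilt from the weighed amounts on 500.0 lb of glass at exact precision, as written in the question or the answer.
Oxide-by-oxide targets in 500.0 lb vitreous product:
  MgO: 21.62% × 500.0 = 108.1 lb
  CaO: 9.740% × 500.0 = 48.70 lb
  Al2O3: 3.695% × 500.0 = 18.48 lb
  K2O: 8.875% × 500.0 = 44.38 lb
  TiO2: 15.35% × 500.0 = 76.75 lb
  SiO2: 40.73% × 500.0 = 203.6 lb
Oxide-by-oxide audit using the reported weights, against the basis in use (delivered sums recover each target given rounding of the digits):
  MgO: 19.46·0.4121 + 320.0·0.3128 = 108.1 lb (target 108.1 lb)
  CaO: 19.46·0.5778 + 66.59·0.5625 = 48.70 lb (target 48.70 lb)
  Al2O3: 18.55·0.9960 = 18.48 lb (target 18.48 lb)
  K2O: 65.53·0.6772 = 44.38 lb (target 44.38 lb)
  TiO2: 77.54·0.9898 = 76.75 lb (target 76.75 lb)
  SiO2: 320.0·0.6365 = 203.7 lb (target 203.6 lb)
Consistency of the glass mass: Σ batch − LOI loss = 500.1 lb (summing oxide targets gives 500.0 lb; with the basis standing at 500.0 lb — any gap is answer rounding).
Whole-batch sum: Σ batch = 567.7 lb; LOI loss = Σ batch·LOI = 67.57 lb; yield, glass over the total, = 88.10%.

Batch per 500.0 lb vitreous product:
  K2CO3: 65.53 lb
  TiO2: 77.54 lb
  Calcined dolomite: 19.46 lb
  Tabular alumina: 18.55 lb
  Mg3Si4O10(OH)2: 320.0 lb
  CaCO3: 66.59 lb
Total batch = 567.7 lb; LOI loss = 67.57 lb; yield = 88.10%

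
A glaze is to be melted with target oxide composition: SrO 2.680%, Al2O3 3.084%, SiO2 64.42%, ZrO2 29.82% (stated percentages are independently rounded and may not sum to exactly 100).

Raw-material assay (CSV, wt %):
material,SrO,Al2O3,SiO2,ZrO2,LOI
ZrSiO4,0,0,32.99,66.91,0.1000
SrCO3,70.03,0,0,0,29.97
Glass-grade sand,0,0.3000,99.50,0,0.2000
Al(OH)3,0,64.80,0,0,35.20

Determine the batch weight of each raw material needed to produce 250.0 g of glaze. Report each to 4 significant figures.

Values along the way are displayed, rounded to 4 significant figures, at each printed step; full float precision is carried through the solve; every reported value includes exactly one rounding; the derived quantities (glass mass, the four compositions, totals, yield, LOI) are carried from the batch weights on 250.0 g of glass in full precision, as written in the question or the answer.
Oxide-by-oxide targets in 250.0 g glaze:
  SrO: 2.680% × 250.0 = 6.700 g
  Al2O3: 3.084% × 250.0 = 7.710 g
  SiO2: 64.42% × 250.0 = 161.0 g
  ZrO2: 29.82% × 250.0 = 74.55 g
Sums-versus-targets review given the weights on record, at the basis given (sums match the target masses inside rounding margins):
  SrO: 9.567·0.7003 = 6.700 g (target 6.700 g)
  Al2O3: 124.9·0.003000 + 11.32·0.6480 = 7.710 g (target 7.710 g)
  SiO2: 111.4·0.3299 + 124.9·0.9950 = 161.0 g (target 161.0 g)
  ZrO2: 111.4·0.6691 = 74.54 g (target 74.55 g)
Glass-mass bookkeeping: total batch − LOI = 250.0 g (the Σ of target masses is 250.0 g; against the stated basis, 250.0 g — a pure rounding effect).
Whole-batch sum: Σ batch = 257.2 g; LOI removed, Σ of batch·LOI: 7.213 g; the yield ratio, glass ÷ batch: 97.20%.

Batch per 250.0 g glaze:
  ZrSiO4: 111.4 g
  SrCO3: 9.567 g
  Glass-grade sand: 124.9 g
  Al(OH)3: 11.32 g
Total batch = 257.2 g; LOI loss = 7.213 g; yield = 97.20%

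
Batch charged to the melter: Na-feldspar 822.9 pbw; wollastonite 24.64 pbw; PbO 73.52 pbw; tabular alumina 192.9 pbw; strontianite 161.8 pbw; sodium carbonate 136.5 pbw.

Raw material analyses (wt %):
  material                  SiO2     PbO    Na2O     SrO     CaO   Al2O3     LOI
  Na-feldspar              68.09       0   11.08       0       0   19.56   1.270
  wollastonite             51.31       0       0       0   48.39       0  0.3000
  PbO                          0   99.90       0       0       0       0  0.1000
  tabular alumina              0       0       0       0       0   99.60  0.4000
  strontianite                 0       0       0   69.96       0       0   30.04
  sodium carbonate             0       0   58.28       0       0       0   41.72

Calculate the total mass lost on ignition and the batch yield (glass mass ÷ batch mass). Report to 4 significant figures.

LOI loss = 116.9 pbw; glass = 1295 pbw; yield = 91.72%

Intermediates appear, rounded to 4 significant figures, alongside each step — every computation maintains exact precision all the way through; every reported result is rounded exactly once. The derived quantities (glass mass, ignition loss, six oxide percentages, yield, the totals) are re-derived starting from the weights at 1295 pbw of glass at exact precision, as written in the question or the answer.
Material-by-material LOI:
  Na-feldspar: 822.9 × 0.01270 = 10.45 pbw
  wollastonite: 24.64 × 0.003000 = 0.07392 pbw
  PbO: 73.52 × 0.001000 = 0.07352 pbw
  tabular alumina: 192.9 × 0.004000 = 0.7716 pbw
  strontianite: 161.8 × 0.3004 = 48.60 pbw
  sodium carbonate: 136.5 × 0.4172 = 56.95 pbw
Total LOI = 116.9 pbw
Glass = batch − LOI = 1412 − 116.9 = 1295 pbw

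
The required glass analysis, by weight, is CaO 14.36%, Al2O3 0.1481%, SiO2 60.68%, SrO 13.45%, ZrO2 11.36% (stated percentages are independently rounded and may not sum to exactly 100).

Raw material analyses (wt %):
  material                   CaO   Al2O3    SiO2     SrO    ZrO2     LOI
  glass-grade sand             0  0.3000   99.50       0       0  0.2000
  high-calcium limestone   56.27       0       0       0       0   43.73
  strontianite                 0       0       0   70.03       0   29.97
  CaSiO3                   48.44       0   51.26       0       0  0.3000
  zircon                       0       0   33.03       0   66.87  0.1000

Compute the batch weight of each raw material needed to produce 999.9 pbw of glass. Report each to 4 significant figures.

Batch per 999.9 pbw glass:
  glass-grade sand: 493.6 pbw
  high-calcium limestone: 155.3 pbw
  strontianite: 192.0 pbw
  CaSiO3: 116.0 pbw
  zircon: 169.9 pbw
Total batch = 1127 pbw; LOI loss = 127.0 pbw; yield = 88.73%

Every computation holds exact precision at each step. The intermediate values are displayed, rounded to 4 significant figures, in the printout; every reported value takes exactly one rounding; the derived quantities (the yield, LOI, five oxide percentages, net glass mass, the totals) are carried using the weight values per 999.9 pbw of glass at exact precision as set out in the problem or the answer.
Target masses of each oxide per 999.9 pbw glass:
  CaO: 14.36% × 999.9 = 143.6 pbw
  Al2O3: 0.1481% × 999.9 = 1.481 pbw
  SiO2: 60.68% × 999.9 = 606.7 pbw
  SrO: 13.45% × 999.9 = 134.5 pbw
  ZrO2: 11.36% × 999.9 = 113.6 pbw
Checking each oxide sum on the weights just shown, on the stated basis (oxide sums agree with the targets inside rounding margins):
  CaO: 155.3·0.5627 + 116.0·0.4844 = 143.6 pbw (target 143.6 pbw)
  Al2O3: 493.6·0.003000 = 1.481 pbw (target 1.481 pbw)
  SiO2: 493.6·0.9950 + 116.0·0.5126 + 169.9·0.3303 = 606.7 pbw (target 606.7 pbw)
  SrO: 192.0·0.7003 = 134.5 pbw (target 134.5 pbw)
  ZrO2: 169.9·0.6687 = 113.6 pbw (target 113.6 pbw)
Glass-mass bookkeeping: total charge less LOI = 999.8 pbw (summing oxide targets gives 999.9 pbw; with the basis standing at 999.9 pbw — rounding explains the deltas).
Whole-batch sum: Σ batch = 1127 pbw; Σ batch·LOI gives LOI loss = 127.0 pbw; as yield: glass ÷ batch → 88.73%.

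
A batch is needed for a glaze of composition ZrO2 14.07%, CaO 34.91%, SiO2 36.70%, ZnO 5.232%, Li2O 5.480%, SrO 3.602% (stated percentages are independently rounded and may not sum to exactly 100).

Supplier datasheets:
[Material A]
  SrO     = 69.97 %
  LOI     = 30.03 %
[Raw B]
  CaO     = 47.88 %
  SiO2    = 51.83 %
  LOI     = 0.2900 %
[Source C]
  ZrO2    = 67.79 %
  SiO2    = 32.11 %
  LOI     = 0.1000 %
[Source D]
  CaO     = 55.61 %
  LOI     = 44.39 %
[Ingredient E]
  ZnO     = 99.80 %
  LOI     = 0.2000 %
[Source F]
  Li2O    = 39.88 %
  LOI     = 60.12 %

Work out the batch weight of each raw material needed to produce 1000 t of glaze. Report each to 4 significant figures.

In-progress results are printed with 4-significant-digit rounding across the worked steps. The whole derivation holds full precision throughout; each reported figure carries a single rounding — the derived quantities, including the six compositions, glass mass, LOI, totals, yield, are recomputed from the weighed amounts on 1000 t of glass in full float precision as quoted within question or answer.
Target masses of each oxide per 1000 t glaze:
  ZrO2: 14.07% × 1000 = 140.7 t
  CaO: 34.91% × 1000 = 349.1 t
  SiO2: 36.70% × 1000 = 367.0 t
  ZnO: 5.232% × 1000 = 52.32 t
  Li2O: 5.480% × 1000 = 54.80 t
  SrO: 3.602% × 1000 = 36.02 t
Checking each oxide sum with the batch weights as given, versus the basis set out (sum by sum, the targets are met once rounding is allowed for):
  ZrO2: 207.6·0.6779 = 140.7 t (target 140.7 t)
  CaO: 579.5·0.4788 + 128.8·0.5561 = 349.1 t (target 349.1 t)
  SiO2: 579.5·0.5183 + 207.6·0.3211 = 367.0 t (target 367.0 t)
  ZnO: 52.42·0.9980 = 52.32 t (target 52.32 t)
  Li2O: 137.4·0.3988 = 54.80 t (target 54.80 t)
  SrO: 51.48·0.6997 = 36.02 t (target 36.02 t)
Glass-mass bookkeeping: the batch minus its LOI: 1000 t (summing oxide targets gives 999.9 t; with the basis standing at 1000 t — rounding explains the deltas).
Total batch = Σ batch = 1157 t; LOI loss = Σ batch·LOI = 157.2 t; as yield: glass ÷ batch → 86.41%.

Batch per 1000 t glaze:
  Material A: 51.48 t
  Raw B: 579.5 t
  Source C: 207.6 t
  Source D: 128.8 t
  Ingredient E: 52.42 t
  Source F: 137.4 t
Total batch = 1157 t; LOI loss = 157.2 t; yield = 86.41%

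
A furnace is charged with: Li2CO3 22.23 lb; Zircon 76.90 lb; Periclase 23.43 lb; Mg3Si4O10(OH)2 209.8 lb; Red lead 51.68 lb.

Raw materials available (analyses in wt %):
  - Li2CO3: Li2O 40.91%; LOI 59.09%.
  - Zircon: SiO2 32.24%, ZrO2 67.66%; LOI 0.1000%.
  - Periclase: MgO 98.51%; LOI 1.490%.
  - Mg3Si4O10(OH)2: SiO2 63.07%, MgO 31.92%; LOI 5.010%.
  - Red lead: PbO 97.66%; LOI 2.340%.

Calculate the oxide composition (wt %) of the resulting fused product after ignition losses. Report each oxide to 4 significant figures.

Glass mass = 358.8 lb (batch 384.0 − LOI 25.28).
Composition: PbO 14.07%, Li2O 2.535%, SiO2 43.79%, ZrO2 14.50%, MgO 25.10%

The working math carries full precision in all steps. The intermediate values are shown, rounded to 4 significant digits, in the working; exactly one rounding lands on every reported result — derived quantities, which include net glass mass, ignition loss, totals, the five compositions, yield, are rebuilt at exact precision, exactly as shown in question or answer, from the batch weights per 358.8 lb of glass.
Per-oxide mass from batch:
  PbO: 51.68·0.9766 = 50.47 lb
  Li2O: 22.23·0.4091 = 9.094 lb
  SiO2: 76.90·0.3224 + 209.8·0.6307 = 157.1 lb
  ZrO2: 76.90·0.6766 = 52.03 lb
  MgO: 23.43·0.9851 + 209.8·0.3192 = 90.05 lb
LOI: 22.23·0.5909 + 76.90·0.001000 + 23.43·0.01490 + 209.8·0.05010 + 51.68·0.02340 = 25.28 lb
Glass mass = batch − LOI = 384.0 − 25.28 = 358.8 lb (= the summed oxide contributions)
oxide / glass × 100 gives the wt %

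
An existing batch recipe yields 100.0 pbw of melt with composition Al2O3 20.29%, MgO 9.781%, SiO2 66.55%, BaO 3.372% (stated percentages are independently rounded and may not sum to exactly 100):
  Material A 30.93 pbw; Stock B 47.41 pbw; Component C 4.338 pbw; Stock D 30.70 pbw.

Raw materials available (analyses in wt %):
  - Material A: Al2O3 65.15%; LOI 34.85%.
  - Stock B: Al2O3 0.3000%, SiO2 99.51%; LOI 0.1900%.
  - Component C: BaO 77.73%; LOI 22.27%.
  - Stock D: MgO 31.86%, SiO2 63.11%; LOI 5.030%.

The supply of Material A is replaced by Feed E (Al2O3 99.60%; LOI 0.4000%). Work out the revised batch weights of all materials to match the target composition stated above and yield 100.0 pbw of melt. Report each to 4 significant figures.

Revised batch per 100.0 pbw melt:
  Feed E: 20.23 pbw
  Stock B: 47.41 pbw
  Component C: 4.338 pbw
  Stock D: 30.70 pbw
Total batch = 102.7 pbw; LOI loss = 2.681 pbw

Full float precision is maintained at each step. Values along the way appear (rounded to 4 significant figures) alongside each step. Every reported value takes a single rounding; the derived quantities are computed at full float precision (totals, yield, LOI, net glass mass, four oxide percentages) using the weight values on 100.0 pbw of glass, exactly as printed in either problem or answer.
Target oxide masses per 100.0 pbw melt:
  Al2O3: 20.29% × 100.0 = 20.29 pbw
  MgO: 9.781% × 100.0 = 9.781 pbw
  SiO2: 66.55% × 100.0 = 66.55 pbw
  BaO: 3.372% × 100.0 = 3.372 pbw
A balance pass over the oxides, from the weights as reported, relative to the basis at hand (sum by sum, the targets are met within answer rounding):
  Al2O3: 20.23·0.9960 + 47.41·0.003000 = 20.29 pbw (target 20.29 pbw)
  MgO: 30.70·0.3186 = 9.781 pbw (target 9.781 pbw)
  SiO2: 47.41·0.9951 + 30.70·0.6311 = 66.55 pbw (target 66.55 pbw)
  BaO: 4.338·0.7773 = 3.372 pbw (target 3.372 pbw)
Auditing the glass mass value: whole batch net of LOI = 100.0 pbw (the targets, summed, come to 99.99 pbw; the stated basis being 100.0 pbw — any gap is answer rounding).
Total batch = Σ batch = 102.7 pbw; Σ batch·LOI gives LOI loss = 2.681 pbw; as yield: glass ÷ batch → 97.39%.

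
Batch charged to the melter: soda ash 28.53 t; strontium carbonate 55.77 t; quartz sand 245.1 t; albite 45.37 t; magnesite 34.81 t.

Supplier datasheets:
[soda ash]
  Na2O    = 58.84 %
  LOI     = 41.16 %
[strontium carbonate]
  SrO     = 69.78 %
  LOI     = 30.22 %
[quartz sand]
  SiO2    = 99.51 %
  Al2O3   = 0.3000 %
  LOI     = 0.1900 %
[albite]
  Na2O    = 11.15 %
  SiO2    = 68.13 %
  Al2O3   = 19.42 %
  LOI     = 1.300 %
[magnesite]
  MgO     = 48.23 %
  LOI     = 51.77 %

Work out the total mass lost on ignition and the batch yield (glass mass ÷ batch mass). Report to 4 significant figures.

Intermediates appear rounded off to 4 significant digits as written. All arithmetic keeps full precision at every stage. Every reported number takes exactly one rounding; the derived quantities are recomputed in exact precision (five oxide percentages, the yield, totals, ignition loss, glass mass) using the weight values at 361.9 t of glass exactly as printed in problem or answer.
Each material's LOI contribution:
  soda ash: 28.53 × 0.4116 = 11.74 t
  strontium carbonate: 55.77 × 0.3022 = 16.85 t
  quartz sand: 245.1 × 0.001900 = 0.4657 t
  albite: 45.37 × 0.01300 = 0.5898 t
  magnesite: 34.81 × 0.5177 = 18.02 t
Total LOI = 47.67 t
Glass = batch − LOI = 409.6 − 47.67 = 361.9 t

LOI loss = 47.67 t; glass = 361.9 t; yield = 88.36%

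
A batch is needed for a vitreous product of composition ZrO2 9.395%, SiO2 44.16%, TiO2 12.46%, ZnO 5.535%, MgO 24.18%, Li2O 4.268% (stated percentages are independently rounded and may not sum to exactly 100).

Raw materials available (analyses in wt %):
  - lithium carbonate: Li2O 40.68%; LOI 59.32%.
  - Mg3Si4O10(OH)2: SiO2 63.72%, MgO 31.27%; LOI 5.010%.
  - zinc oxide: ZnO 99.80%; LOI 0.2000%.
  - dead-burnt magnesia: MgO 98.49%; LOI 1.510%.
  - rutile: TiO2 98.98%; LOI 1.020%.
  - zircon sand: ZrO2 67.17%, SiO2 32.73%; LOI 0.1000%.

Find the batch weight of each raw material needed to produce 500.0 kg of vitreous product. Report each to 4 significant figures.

Full precision is maintained from first step to last; intermediates are printed rounded to four significant figures in the printout — every reported value is rounded only once — derived quantities, which include totals, ignition loss, the yield, six oxide percentages, net glass mass, are carried at full float precision, as set out in problem or answer, from the batch weights for 500.0 kg of glass.
The oxide mass targets at 500.0 kg vitreous product:
  ZrO2: 9.395% × 500.0 = 46.98 kg
  SiO2: 44.16% × 500.0 = 220.8 kg
  TiO2: 12.46% × 500.0 = 62.30 kg
  ZnO: 5.535% × 500.0 = 27.68 kg
  MgO: 24.18% × 500.0 = 120.9 kg
  Li2O: 4.268% × 500.0 = 21.34 kg
Sums-versus-targets review using the reported weights, relative to the basis at hand (sum by sum, the targets are met given rounding of the digits):
  ZrO2: 69.93·0.6717 = 46.97 kg (target 46.98 kg)
  SiO2: 310.6·0.6372 + 69.93·0.3273 = 220.8 kg (target 220.8 kg)
  TiO2: 62.94·0.9898 = 62.30 kg (target 62.30 kg)
  ZnO: 27.73·0.9980 = 27.67 kg (target 27.68 kg)
  MgO: 310.6·0.3127 + 24.14·0.9849 = 120.9 kg (target 120.9 kg)
  Li2O: 52.46·0.4068 = 21.34 kg (target 21.34 kg)
Glass-mass closure: the batch minus its LOI: 500.0 kg (per-oxide target masses sum to 500.0 kg; against the stated basis, 500.0 kg — differing by rounding only).
Whole-batch sum: Σ batch = 547.8 kg; LOI removed, Σ of batch·LOI: 47.81 kg; the yield ratio, glass ÷ batch: 91.27%.

Batch per 500.0 kg vitreous product:
  lithium carbonate: 52.46 kg
  Mg3Si4O10(OH)2: 310.6 kg
  zinc oxide: 27.73 kg
  dead-burnt magnesia: 24.14 kg
  rutile: 62.94 kg
  zircon sand: 69.93 kg
Total batch = 547.8 kg; LOI loss = 47.81 kg; yield = 91.27%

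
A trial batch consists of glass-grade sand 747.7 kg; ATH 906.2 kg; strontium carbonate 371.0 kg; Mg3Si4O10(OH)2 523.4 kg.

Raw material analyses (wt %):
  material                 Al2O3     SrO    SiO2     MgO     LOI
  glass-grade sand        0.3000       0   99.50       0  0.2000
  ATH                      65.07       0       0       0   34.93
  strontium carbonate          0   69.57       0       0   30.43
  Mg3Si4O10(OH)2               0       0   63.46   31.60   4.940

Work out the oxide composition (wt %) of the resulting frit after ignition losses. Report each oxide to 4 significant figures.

Mid-chain values are shown (rounded to 4 significant digits) in the printout. Each numeric step keeps exact precision from start to finish — exactly one rounding is applied to each reported figure; derived quantities are rebuilt in full float precision (four oxide percentages, net glass mass, yield, totals, ignition loss) starting from the weights on 2092 kg of glass as they appear in the problem or answer text.
Oxide masses out of the charge:
  Al2O3: 747.7·0.003000 + 906.2·0.6507 = 591.9 kg
  SrO: 371.0·0.6957 = 258.1 kg
  SiO2: 747.7·0.9950 + 523.4·0.6346 = 1076 kg
  MgO: 523.4·0.3160 = 165.4 kg
LOI: 747.7·0.002000 + 906.2·0.3493 + 371.0·0.3043 + 523.4·0.04940 = 456.8 kg
The glass mass, total less LOI, = 2548 − 456.8 = 2092 kg (= the summed oxide contributions)
wt % = 100 × oxide mass / glass mass

Glass mass = 2092 kg (batch 2548 − LOI 456.8).
Composition: Al2O3 28.30%, SrO 12.34%, SiO2 51.45%, MgO 7.908%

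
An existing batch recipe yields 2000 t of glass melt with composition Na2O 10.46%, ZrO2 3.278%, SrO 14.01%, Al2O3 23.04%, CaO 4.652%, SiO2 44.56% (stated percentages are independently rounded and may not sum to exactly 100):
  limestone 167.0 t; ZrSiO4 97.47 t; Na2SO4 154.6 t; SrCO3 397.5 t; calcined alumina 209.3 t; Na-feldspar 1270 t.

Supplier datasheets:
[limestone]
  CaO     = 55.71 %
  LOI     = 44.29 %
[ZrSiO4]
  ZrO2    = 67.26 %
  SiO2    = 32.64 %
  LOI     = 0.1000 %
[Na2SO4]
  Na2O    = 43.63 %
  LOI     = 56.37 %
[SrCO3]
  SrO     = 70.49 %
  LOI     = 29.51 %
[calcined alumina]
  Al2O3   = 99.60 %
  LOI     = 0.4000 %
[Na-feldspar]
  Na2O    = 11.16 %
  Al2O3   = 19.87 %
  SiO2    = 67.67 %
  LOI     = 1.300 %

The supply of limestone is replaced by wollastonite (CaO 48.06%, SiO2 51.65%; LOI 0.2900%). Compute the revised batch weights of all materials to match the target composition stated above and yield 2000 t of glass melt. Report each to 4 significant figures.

Revised batch per 2000 t glass melt:
  wollastonite: 193.6 t
  ZrSiO4: 97.47 t
  Na2SO4: 192.4 t
  SrCO3: 397.5 t
  calcined alumina: 238.8 t
  Na-feldspar: 1122 t
Total batch = 2242 t; LOI loss = 242.0 t

Mid-chain values are shown, rounded to 4 significant figures, in the working — the whole derivation maintains full precision through every step — exactly one rounding goes into each reported result; all derived quantities, including LOI, glass mass, the yield, six oxide percentages, the totals, are carried from the weighed amounts for 2000 t of glass at full float precision, precisely as stated by the problem or answer text.
Oxide-by-oxide targets in 2000 t glass melt:
  Na2O: 10.46% × 2000 = 209.2 t
  ZrO2: 3.278% × 2000 = 65.56 t
  SrO: 14.01% × 2000 = 280.2 t
  Al2O3: 23.04% × 2000 = 460.8 t
  CaO: 4.652% × 2000 = 93.04 t
  SiO2: 44.56% × 2000 = 891.2 t
Verifying the oxide balance applying the batch weights above, under the basis named above (sum by sum, the targets are met exact up to rounding of places):
  Na2O: 192.4·0.4363 + 1122·0.1116 = 209.2 t (target 209.2 t)
  ZrO2: 97.47·0.6726 = 65.56 t (target 65.56 t)
  SrO: 397.5·0.7049 = 280.2 t (target 280.2 t)
  Al2O3: 238.8·0.9960 + 1122·0.1987 = 460.8 t (target 460.8 t)
  CaO: 193.6·0.4806 = 93.04 t (target 93.04 t)
  SiO2: 193.6·0.5165 + 97.47·0.3264 + 1122·0.6767 = 891.1 t (target 891.2 t)
Glass-mass bookkeeping: the batch minus its LOI: 2000 t (the Σ of target masses is 2000 t; the stated basis being 2000 t — any gap is answer rounding).
Summing the batch: Σ batch = 2242 t; the LOI term Σ batch·LOI equals 242.0 t; the yield ratio, glass ÷ batch: 89.21%.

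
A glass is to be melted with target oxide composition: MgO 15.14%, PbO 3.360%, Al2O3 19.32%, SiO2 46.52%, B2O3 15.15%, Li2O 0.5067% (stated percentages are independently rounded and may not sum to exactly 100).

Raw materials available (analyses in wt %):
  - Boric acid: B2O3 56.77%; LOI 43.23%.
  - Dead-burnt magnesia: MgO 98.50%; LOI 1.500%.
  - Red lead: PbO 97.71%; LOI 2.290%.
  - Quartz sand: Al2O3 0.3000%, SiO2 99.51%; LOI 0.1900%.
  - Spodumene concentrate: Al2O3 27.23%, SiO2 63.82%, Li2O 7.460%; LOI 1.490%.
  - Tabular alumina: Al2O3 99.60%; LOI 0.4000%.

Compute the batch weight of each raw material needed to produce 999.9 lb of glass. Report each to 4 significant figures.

Working values are shown rounded off to 4 significant digits within the worked lines. The working math holds exact precision through every step — a single rounding produces every reported result; derived quantities, including net glass mass, the yield, the totals, six oxide percentages, ignition loss, are rebuilt from the batch weights per 999.9 lb of glass at exact precision, precisely as stated by problem or answer.
The oxide mass targets at 999.9 lb glass:
  MgO: 15.14% × 999.9 = 151.4 lb
  PbO: 3.360% × 999.9 = 33.60 lb
  Al2O3: 19.32% × 999.9 = 193.2 lb
  SiO2: 46.52% × 999.9 = 465.2 lb
  B2O3: 15.15% × 999.9 = 151.5 lb
  Li2O: 0.5067% × 999.9 = 5.066 lb
Oxide-by-oxide audit applying the batch weights above, relative to the basis at hand (summed amounts equal target values once rounding is allowed for):
  MgO: 153.7·0.9850 = 151.4 lb (target 151.4 lb)
  PbO: 34.38·0.9771 = 33.59 lb (target 33.60 lb)
  Al2O3: 423.9·0.003000 + 67.92·0.2723 + 174.1·0.9960 = 193.2 lb (target 193.2 lb)
  SiO2: 423.9·0.9951 + 67.92·0.6382 = 465.2 lb (target 465.2 lb)
  B2O3: 266.8·0.5677 = 151.5 lb (target 151.5 lb)
  Li2O: 67.92·0.07460 = 5.067 lb (target 5.066 lb)
The glass-mass cross-check: Σ batch − LOI loss = 999.9 lb (summing oxide targets gives 999.9 lb; versus the stated basis of 999.9 lb — a pure rounding effect).
Total batch = Σ batch = 1121 lb; ignition loss, Σ(batch × LOI) = 120.9 lb; glass ÷ batch gives a yield of 89.21%.

Batch per 999.9 lb glass:
  Boric acid: 266.8 lb
  Dead-burnt magnesia: 153.7 lb
  Red lead: 34.38 lb
  Quartz sand: 423.9 lb
  Spodumene concentrate: 67.92 lb
  Tabular alumina: 174.1 lb
Total batch = 1121 lb; LOI loss = 120.9 lb; yield = 89.21%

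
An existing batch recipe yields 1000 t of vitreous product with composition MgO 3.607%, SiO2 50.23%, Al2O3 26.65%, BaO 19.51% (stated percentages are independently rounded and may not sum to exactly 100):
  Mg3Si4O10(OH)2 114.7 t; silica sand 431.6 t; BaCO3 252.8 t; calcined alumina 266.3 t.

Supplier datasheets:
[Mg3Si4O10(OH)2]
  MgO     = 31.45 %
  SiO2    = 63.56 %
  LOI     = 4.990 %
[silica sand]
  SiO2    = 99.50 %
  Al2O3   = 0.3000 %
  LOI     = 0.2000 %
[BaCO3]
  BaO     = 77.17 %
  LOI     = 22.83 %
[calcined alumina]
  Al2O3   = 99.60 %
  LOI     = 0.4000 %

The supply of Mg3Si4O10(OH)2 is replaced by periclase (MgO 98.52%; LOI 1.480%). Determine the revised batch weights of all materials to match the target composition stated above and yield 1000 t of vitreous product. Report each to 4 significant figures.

Values along the way appear, rounded to four significant figures, in the printout. All arithmetic maintains full float precision through the solve; each reported number is rounded once only — the derived quantities are recomputed from the weighed amounts per 1000 t of glass at exact precision (LOI, totals, four oxide percentages, yield, glass mass) as they appear in the problem or the answer.
Oxide mass targets, per 1000 t vitreous product:
  MgO: 3.607% × 1000 = 36.07 t
  SiO2: 50.23% × 1000 = 502.3 t
  Al2O3: 26.65% × 1000 = 266.5 t
  BaO: 19.51% × 1000 = 195.1 t
Verifying the oxide balance given the weights on record, under the basis named above (delivered sums recover each target inside rounding margins):
  MgO: 36.61·0.9852 = 36.07 t (target 36.07 t)
  SiO2: 504.8·0.9950 = 502.3 t (target 502.3 t)
  Al2O3: 504.8·0.003000 + 266.0·0.9960 = 266.5 t (target 266.5 t)
  BaO: 252.8·0.7717 = 195.1 t (target 195.1 t)
Glass mass check: total batch − LOI = 999.9 t (summing oxide targets gives 1000 t; with the basis standing at 1000 t — gaps are rounding artifacts).
Batch total: Σ batch = 1060 t; ignition loss, Σ(batch × LOI) = 60.33 t; glass ÷ batch gives a yield of 94.31%.

Revised batch per 1000 t vitreous product:
  periclase: 36.61 t
  silica sand: 504.8 t
  BaCO3: 252.8 t
  calcined alumina: 266.0 t
Total batch = 1060 t; LOI loss = 60.33 t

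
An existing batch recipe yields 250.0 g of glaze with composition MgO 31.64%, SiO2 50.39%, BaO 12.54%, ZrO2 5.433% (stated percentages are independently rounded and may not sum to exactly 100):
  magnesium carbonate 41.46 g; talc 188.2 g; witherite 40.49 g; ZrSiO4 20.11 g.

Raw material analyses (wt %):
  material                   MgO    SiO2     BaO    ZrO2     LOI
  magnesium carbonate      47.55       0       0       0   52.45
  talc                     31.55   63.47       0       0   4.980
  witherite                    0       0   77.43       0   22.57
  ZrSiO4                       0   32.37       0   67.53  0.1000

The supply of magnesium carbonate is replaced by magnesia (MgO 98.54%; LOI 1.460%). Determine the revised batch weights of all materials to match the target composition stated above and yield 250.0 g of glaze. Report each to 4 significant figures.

All internal work maintains exact precision throughout; the intermediate values are displayed rounded off to 4 significant digits in the printout. Every reported number is rounded only once. All derived quantities, which include the yield, the four compositions, ignition loss, the totals, net glass mass, are carried at full float precision, precisely as stated by problem or answer, using the weight values on 250.0 g of glass.
Per-oxide target masses for 250.0 g glaze:
  MgO: 31.64% × 250.0 = 79.10 g
  SiO2: 50.39% × 250.0 = 126.0 g
  BaO: 12.54% × 250.0 = 31.35 g
  ZrO2: 5.433% × 250.0 = 13.58 g
Per-oxide balance check from the weights as reported, on the stated basis (sum by sum, the targets are met within answer rounding):
  MgO: 20.01·0.9854 + 188.2·0.3155 = 79.09 g (target 79.10 g)
  SiO2: 188.2·0.6347 + 20.11·0.3237 = 126.0 g (target 126.0 g)
  BaO: 40.49·0.7743 = 31.35 g (target 31.35 g)
  ZrO2: 20.11·0.6753 = 13.58 g (target 13.58 g)
Consistency of the glass mass: net batch after ignition = 250.0 g (per-oxide target masses sum to 250.0 g; stated basis 250.0 g — any gap is answer rounding).
Total batch = Σ batch = 268.8 g; LOI removed, Σ of batch·LOI: 18.82 g; as yield: glass ÷ batch → 93.00%.

Revised batch per 250.0 g glaze:
  magnesia: 20.01 g
  talc: 188.2 g
  witherite: 40.49 g
  ZrSiO4: 20.11 g
Total batch = 268.8 g; LOI loss = 18.82 g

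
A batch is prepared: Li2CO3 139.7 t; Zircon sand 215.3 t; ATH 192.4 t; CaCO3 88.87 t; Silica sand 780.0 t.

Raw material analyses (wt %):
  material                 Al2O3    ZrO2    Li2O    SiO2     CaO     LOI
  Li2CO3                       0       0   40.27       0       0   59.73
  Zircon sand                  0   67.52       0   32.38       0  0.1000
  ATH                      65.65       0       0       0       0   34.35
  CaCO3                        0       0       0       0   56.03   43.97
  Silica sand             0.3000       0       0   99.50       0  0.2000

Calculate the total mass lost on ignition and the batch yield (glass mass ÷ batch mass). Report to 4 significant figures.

LOI loss = 190.4 t; glass = 1226 t; yield = 86.56%

Rounding to 4 significant figures extends to every working value as printed — every computation carries full precision in all steps; each reported result undergoes a single rounding. Derived quantities are recomputed in full precision (five oxide percentages, yield, glass mass, ignition loss, the totals) using the weight values at 1226 t of glass, precisely as stated by question or answer.
Loss on ignition, line by line:
  Li2CO3: 139.7 × 0.5973 = 83.44 t
  Zircon sand: 215.3 × 0.001000 = 0.2153 t
  ATH: 192.4 × 0.3435 = 66.09 t
  CaCO3: 88.87 × 0.4397 = 39.08 t
  Silica sand: 780.0 × 0.002000 = 1.560 t
Total LOI = 190.4 t
Glass = batch − LOI = 1416 − 190.4 = 1226 t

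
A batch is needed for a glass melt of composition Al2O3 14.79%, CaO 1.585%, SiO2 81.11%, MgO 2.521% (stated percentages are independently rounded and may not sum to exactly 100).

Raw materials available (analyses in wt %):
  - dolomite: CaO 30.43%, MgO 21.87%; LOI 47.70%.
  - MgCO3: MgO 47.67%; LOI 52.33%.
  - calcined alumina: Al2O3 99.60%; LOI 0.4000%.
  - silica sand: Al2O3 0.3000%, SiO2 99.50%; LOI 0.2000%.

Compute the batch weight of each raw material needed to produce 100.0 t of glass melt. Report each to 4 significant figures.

The intermediate values are printed with 4-significant-digit rounding within the worked lines — the whole derivation maintains full float precision in all steps. Each reported result receives exactly one rounding; all derived quantities are recomputed from the batch weights at 100.0 t of glass at full precision (the yield, ignition loss, the totals, four oxide percentages, glass mass) precisely as stated by either problem or answer.
Oxide mass targets, per 100.0 t glass melt:
  Al2O3: 14.79% × 100.0 = 14.79 t
  CaO: 1.585% × 100.0 = 1.585 t
  SiO2: 81.11% × 100.0 = 81.11 t
  MgO: 2.521% × 100.0 = 2.521 t
Checking each oxide sum applying the batch weights above, at the basis given (oxide sums agree with the targets modulo rounding of the values):
  Al2O3: 14.60·0.9960 + 81.52·0.003000 = 14.79 t (target 14.79 t)
  CaO: 5.209·0.3043 = 1.585 t (target 1.585 t)
  SiO2: 81.52·0.9950 = 81.11 t (target 81.11 t)
  MgO: 5.209·0.2187 + 2.899·0.4767 = 2.521 t (target 2.521 t)
Glass mass check: the batch minus its LOI: 100.0 t (the Σ of target masses is 100.0 t; with the basis standing at 100.0 t — rounding explains the deltas).
Summing the batch: Σ batch = 104.2 t; LOI loss = Σ batch·LOI = 4.223 t; the yield ratio, glass ÷ batch: 95.95%.

Batch per 100.0 t glass melt:
  dolomite: 5.209 t
  MgCO3: 2.899 t
  calcined alumina: 14.60 t
  silica sand: 81.52 t
Total batch = 104.2 t; LOI loss = 4.223 t; yield = 95.95%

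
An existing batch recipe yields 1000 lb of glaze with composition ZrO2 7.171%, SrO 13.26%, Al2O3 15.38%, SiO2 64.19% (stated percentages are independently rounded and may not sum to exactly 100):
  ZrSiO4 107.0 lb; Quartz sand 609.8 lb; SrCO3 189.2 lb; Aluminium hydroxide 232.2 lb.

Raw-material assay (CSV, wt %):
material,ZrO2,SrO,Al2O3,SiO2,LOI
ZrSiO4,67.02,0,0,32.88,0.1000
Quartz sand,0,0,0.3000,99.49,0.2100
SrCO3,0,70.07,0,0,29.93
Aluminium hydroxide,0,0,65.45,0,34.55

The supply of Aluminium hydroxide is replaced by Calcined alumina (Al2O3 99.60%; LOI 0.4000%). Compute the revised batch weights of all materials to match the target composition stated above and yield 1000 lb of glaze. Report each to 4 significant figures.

The intermediate values are printed rounded to four significant digits at each printed step. Each numeric step maintains exact precision through every step. A single rounding completes each reported value. The derived quantities are re-derived from the weighed amounts at 1000 lb of glass in exact precision (yield, four oxide percentages, LOI, totals, net glass mass), exactly as shown in the problem or answer text.
The oxide mass targets at 1000 lb glaze:
  ZrO2: 7.171% × 1000 = 71.71 lb
  SrO: 13.26% × 1000 = 132.6 lb
  Al2O3: 15.38% × 1000 = 153.8 lb
  SiO2: 64.19% × 1000 = 641.9 lb
Per-oxide balance check on the weights just shown, relative to the basis at hand (each sum matches its target mass net of answer rounding effects):
  ZrO2: 107.0·0.6702 = 71.71 lb (target 71.71 lb)
  SrO: 189.2·0.7007 = 132.6 lb (target 132.6 lb)
  Al2O3: 609.8·0.003000 + 152.6·0.9960 = 153.8 lb (target 153.8 lb)
  SiO2: 107.0·0.3288 + 609.8·0.9949 = 641.9 lb (target 641.9 lb)
Glass-mass closure: net batch after ignition = 1000 lb (the Σ of target masses is 1000 lb; the stated basis being 1000 lb — rounding explains the deltas).
Batch grand total — Σ batch = 1059 lb; ignition loss, Σ(batch × LOI) = 58.63 lb; yield = glass ÷ total batch = 94.46%.

Revised batch per 1000 lb glaze:
  ZrSiO4: 107.0 lb
  Quartz sand: 609.8 lb
  SrCO3: 189.2 lb
  Calcined alumina: 152.6 lb
Total batch = 1059 lb; LOI loss = 58.63 lb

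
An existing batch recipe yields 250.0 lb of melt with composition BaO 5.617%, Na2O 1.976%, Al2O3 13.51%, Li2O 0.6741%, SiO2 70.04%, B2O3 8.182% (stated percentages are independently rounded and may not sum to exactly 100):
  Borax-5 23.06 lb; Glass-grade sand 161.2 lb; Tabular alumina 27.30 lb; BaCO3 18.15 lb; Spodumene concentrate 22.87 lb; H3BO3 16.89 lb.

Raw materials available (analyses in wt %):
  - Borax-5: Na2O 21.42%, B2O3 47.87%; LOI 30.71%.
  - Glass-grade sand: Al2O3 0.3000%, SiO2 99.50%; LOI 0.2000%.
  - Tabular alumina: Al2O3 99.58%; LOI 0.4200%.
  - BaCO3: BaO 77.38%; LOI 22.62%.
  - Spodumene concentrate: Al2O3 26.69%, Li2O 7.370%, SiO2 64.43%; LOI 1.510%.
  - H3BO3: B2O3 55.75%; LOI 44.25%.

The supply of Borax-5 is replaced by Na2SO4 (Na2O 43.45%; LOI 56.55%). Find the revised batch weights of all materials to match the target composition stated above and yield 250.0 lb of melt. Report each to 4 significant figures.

Revised batch per 250.0 lb melt:
  Na2SO4: 11.37 lb
  Glass-grade sand: 161.2 lb
  Tabular alumina: 27.30 lb
  BaCO3: 18.15 lb
  Spodumene concentrate: 22.87 lb
  H3BO3: 36.69 lb
Total batch = 277.6 lb; LOI loss = 27.55 lb

Every computation maintains full precision all the way through — working values are displayed (rounded to 4 significant figures) in the printout; a single rounding produces every reported value — all derived quantities (six oxide percentages, LOI, the totals, the yield, glass mass) are carried from the batch weights per 250.0 lb of glass at full float precision, as written in the problem or the answer.
Target masses of each oxide per 250.0 lb melt:
  BaO: 5.617% × 250.0 = 14.04 lb
  Na2O: 1.976% × 250.0 = 4.940 lb
  Al2O3: 13.51% × 250.0 = 33.78 lb
  Li2O: 0.6741% × 250.0 = 1.685 lb
  SiO2: 70.04% × 250.0 = 175.1 lb
  B2O3: 8.182% × 250.0 = 20.45 lb
Balance tally, oxide-wise, from the weights as reported, per the basis as stated (target by target, the sums agree once rounding is allowed for):
  BaO: 18.15·0.7738 = 14.04 lb (target 14.04 lb)
  Na2O: 11.37·0.4345 = 4.940 lb (target 4.940 lb)
  Al2O3: 161.2·0.003000 + 27.30·0.9958 + 22.87·0.2669 = 33.77 lb (target 33.78 lb)
  Li2O: 22.87·0.07370 = 1.686 lb (target 1.685 lb)
  SiO2: 161.2·0.9950 + 22.87·0.6443 = 175.1 lb (target 175.1 lb)
  B2O3: 36.69·0.5575 = 20.45 lb (target 20.45 lb)
Glass-mass sanity pass: total charge less LOI = 250.0 lb (per-oxide target masses sum to 250.0 lb; against the stated basis, 250.0 lb — differing by rounding only).
Total batch = Σ batch = 277.6 lb; ignition loss, Σ(batch × LOI) = 27.55 lb; the yield ratio, glass ÷ batch: 90.07%.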